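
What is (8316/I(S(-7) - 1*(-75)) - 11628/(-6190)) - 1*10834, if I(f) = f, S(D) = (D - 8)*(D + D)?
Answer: -635267036/58805 ≈ -10803.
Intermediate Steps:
S(D) = 2*D*(-8 + D) (S(D) = (-8 + D)*(2*D) = 2*D*(-8 + D))
(8316/I(S(-7) - 1*(-75)) - 11628/(-6190)) - 1*10834 = (8316/(2*(-7)*(-8 - 7) - 1*(-75)) - 11628/(-6190)) - 1*10834 = (8316/(2*(-7)*(-15) + 75) - 11628*(-1/6190)) - 10834 = (8316/(210 + 75) + 5814/3095) - 10834 = (8316/285 + 5814/3095) - 10834 = (8316*(1/285) + 5814/3095) - 10834 = (2772/95 + 5814/3095) - 10834 = 1826334/58805 - 10834 = -635267036/58805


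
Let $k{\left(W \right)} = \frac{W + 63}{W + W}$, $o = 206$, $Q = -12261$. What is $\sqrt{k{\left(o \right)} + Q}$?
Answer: $\frac{7 i \sqrt{10617961}}{206} \approx 110.73 i$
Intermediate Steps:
$k{\left(W \right)} = \frac{63 + W}{2 W}$
$\sqrt{k{\left(o \right)} + Q} = \sqrt{\frac{63 + 206}{2 \cdot 206} - 12261} = \sqrt{\frac{1}{2} \cdot \frac{1}{206} \cdot 269 - 12261} = \sqrt{\frac{269}{412} - 12261} = \sqrt{- \frac{5051263}{412}} = \frac{7 i \sqrt{10617961}}{206}$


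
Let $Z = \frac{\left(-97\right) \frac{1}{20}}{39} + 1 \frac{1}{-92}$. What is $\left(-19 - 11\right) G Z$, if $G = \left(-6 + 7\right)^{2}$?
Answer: $\frac{1213}{299} \approx 4.0569$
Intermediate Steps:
$Z = - \frac{1213}{8970}$ ($Z = \left(-97\right) \frac{1}{20} \cdot \frac{1}{39} + 1 \left(- \frac{1}{92}\right) = \left(- \frac{97}{20}\right) \frac{1}{39} - \frac{1}{92} = - \frac{97}{780} - \frac{1}{92} = - \frac{1213}{8970} \approx -0.13523$)
$G = 1$ ($G = 1^{2} = 1$)
$\left(-19 - 11\right) G Z = \left(-19 - 11\right) 1 \left(- \frac{1213}{8970}\right) = \left(-30\right) 1 \left(- \frac{1213}{8970}\right) = \left(-30\right) \left(- \frac{1213}{8970}\right) = \frac{1213}{299}$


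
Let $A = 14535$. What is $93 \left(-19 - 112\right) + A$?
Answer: $2352$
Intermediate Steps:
$93 \left(-19 - 112\right) + A = 93 \left(-19 - 112\right) + 14535 = 93 \left(-131\right) + 14535 = -12183 + 14535 = 2352$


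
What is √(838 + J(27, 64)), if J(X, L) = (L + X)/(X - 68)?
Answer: √1404947/41 ≈ 28.910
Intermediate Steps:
J(X, L) = (L + X)/(-68 + X)
√(838 + J(27, 64)) = √(838 + (64 + 27)/(-68 + 27)) = √(838 + 91/(-41)) = √(838 - 1/41*91) = √(838 - 91/41) = √(34267/41) = √1404947/41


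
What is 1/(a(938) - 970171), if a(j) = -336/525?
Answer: -25/24254291 ≈ -1.0307e-6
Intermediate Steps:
a(j) = -16/25 (a(j) = -336*1/525 = -16/25)
1/(a(938) - 970171) = 1/(-16/25 - 970171) = 1/(-24254291/25) = -25/24254291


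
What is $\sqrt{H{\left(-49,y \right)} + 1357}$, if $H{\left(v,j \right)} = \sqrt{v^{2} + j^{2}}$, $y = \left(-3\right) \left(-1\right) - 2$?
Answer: $\sqrt{1357 + \sqrt{2402}} \approx 37.497$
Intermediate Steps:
$y = 1$ ($y = 3 - 2 = 1$)
$H{\left(v,j \right)} = \sqrt{j^{2} + v^{2}}$
$\sqrt{H{\left(-49,y \right)} + 1357} = \sqrt{\sqrt{1^{2} + \left(-49\right)^{2}} + 1357} = \sqrt{\sqrt{1 + 2401} + 1357} = \sqrt{\sqrt{2402} + 1357} = \sqrt{1357 + \sqrt{2402}}$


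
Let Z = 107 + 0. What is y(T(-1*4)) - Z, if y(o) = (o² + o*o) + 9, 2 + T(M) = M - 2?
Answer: 30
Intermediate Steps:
T(M) = -4 + M (T(M) = -2 + (M - 2) = -2 + (-2 + M) = -4 + M)
y(o) = 9 + 2*o² (y(o) = (o² + o²) + 9 = 2*o² + 9 = 9 + 2*o²)
Z = 107
y(T(-1*4)) - Z = (9 + 2*(-4 - 1*4)²) - 1*107 = (9 + 2*(-4 - 4)²) - 107 = (9 + 2*(-8)²) - 107 = (9 + 2*64) - 107 = (9 + 128) - 107 = 137 - 107 = 30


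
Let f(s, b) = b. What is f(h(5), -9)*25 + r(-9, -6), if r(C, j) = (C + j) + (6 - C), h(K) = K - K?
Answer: -225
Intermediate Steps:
h(K) = 0
r(C, j) = 6 + j
f(h(5), -9)*25 + r(-9, -6) = -9*25 + (6 - 6) = -225 + 0 = -225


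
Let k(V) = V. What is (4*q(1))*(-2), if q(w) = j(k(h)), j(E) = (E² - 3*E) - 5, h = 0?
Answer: 40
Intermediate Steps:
j(E) = -5 + E² - 3*E
q(w) = -5 (q(w) = -5 + 0² - 3*0 = -5 + 0 + 0 = -5)
(4*q(1))*(-2) = (4*(-5))*(-2) = -20*(-2) = 40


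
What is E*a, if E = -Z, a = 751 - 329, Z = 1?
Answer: -422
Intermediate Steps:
a = 422
E = -1 (E = -1*1 = -1)
E*a = -1*422 = -422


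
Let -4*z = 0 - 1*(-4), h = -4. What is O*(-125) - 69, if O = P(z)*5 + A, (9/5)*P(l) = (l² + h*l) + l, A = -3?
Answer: -9746/9 ≈ -1082.9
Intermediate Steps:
z = -1 (z = -(0 - 1*(-4))/4 = -(0 + 4)/4 = -¼*4 = -1)
P(l) = -5*l/3 + 5*l²/9 (P(l) = 5*((l² - 4*l) + l)/9 = 5*(l² - 3*l)/9 = -5*l/3 + 5*l²/9)
O = 73/9 (O = ((5/9)*(-1)*(-3 - 1))*5 - 3 = ((5/9)*(-1)*(-4))*5 - 3 = (20/9)*5 - 3 = 100/9 - 3 = 73/9 ≈ 8.1111)
O*(-125) - 69 = (73/9)*(-125) - 69 = -9125/9 - 69 = -9746/9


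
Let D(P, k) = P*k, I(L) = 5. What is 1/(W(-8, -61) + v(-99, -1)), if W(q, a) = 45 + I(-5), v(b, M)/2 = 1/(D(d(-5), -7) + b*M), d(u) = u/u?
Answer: 46/2301 ≈ 0.019991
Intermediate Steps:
d(u) = 1
v(b, M) = 2/(-7 + M*b) (v(b, M) = 2/(1*(-7) + b*M) = 2/(-7 + M*b))
W(q, a) = 50 (W(q, a) = 45 + 5 = 50)
1/(W(-8, -61) + v(-99, -1)) = 1/(50 + 2/(-7 - 1*(-99))) = 1/(50 + 2/(-7 + 99)) = 1/(50 + 2/92) = 1/(50 + 2*(1/92)) = 1/(50 + 1/46) = 1/(2301/46) = 46/2301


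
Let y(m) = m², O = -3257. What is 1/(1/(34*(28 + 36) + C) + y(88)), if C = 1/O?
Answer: 7087231/54883520121 ≈ 0.00012913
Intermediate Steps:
C = -1/3257 (C = 1/(-3257) = -1/3257 ≈ -0.00030703)
1/(1/(34*(28 + 36) + C) + y(88)) = 1/(1/(34*(28 + 36) - 1/3257) + 88²) = 1/(1/(34*64 - 1/3257) + 7744) = 1/(1/(2176 - 1/3257) + 7744) = 1/(1/(7087231/3257) + 7744) = 1/(3257/7087231 + 7744) = 1/(54883520121/7087231) = 7087231/54883520121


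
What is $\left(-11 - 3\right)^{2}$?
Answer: $196$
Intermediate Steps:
$\left(-11 - 3\right)^{2} = \left(-14\right)^{2} = 196$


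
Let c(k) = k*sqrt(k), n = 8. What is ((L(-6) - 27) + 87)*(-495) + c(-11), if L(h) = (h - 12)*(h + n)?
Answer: -11880 - 11*I*sqrt(11) ≈ -11880.0 - 36.483*I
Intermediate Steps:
L(h) = (-12 + h)*(8 + h) (L(h) = (h - 12)*(h + 8) = (-12 + h)*(8 + h))
c(k) = k**(3/2)
((L(-6) - 27) + 87)*(-495) + c(-11) = (((-96 + (-6)**2 - 4*(-6)) - 27) + 87)*(-495) + (-11)**(3/2) = (((-96 + 36 + 24) - 27) + 87)*(-495) - 11*I*sqrt(11) = ((-36 - 27) + 87)*(-495) - 11*I*sqrt(11) = (-63 + 87)*(-495) - 11*I*sqrt(11) = 24*(-495) - 11*I*sqrt(11) = -11880 - 11*I*sqrt(11)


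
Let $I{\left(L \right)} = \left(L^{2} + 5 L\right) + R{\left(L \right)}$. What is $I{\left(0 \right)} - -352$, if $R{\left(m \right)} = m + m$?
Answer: $352$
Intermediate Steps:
$R{\left(m \right)} = 2 m$
$I{\left(L \right)} = L^{2} + 7 L$ ($I{\left(L \right)} = \left(L^{2} + 5 L\right) + 2 L = L^{2} + 7 L$)
$I{\left(0 \right)} - -352 = 0 \left(7 + 0\right) - -352 = 0 \cdot 7 + 352 = 0 + 352 = 352$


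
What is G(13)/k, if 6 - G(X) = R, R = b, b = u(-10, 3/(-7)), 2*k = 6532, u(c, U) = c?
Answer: 8/1633 ≈ 0.0048990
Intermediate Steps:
k = 3266 (k = (1/2)*6532 = 3266)
b = -10
R = -10
G(X) = 16 (G(X) = 6 - 1*(-10) = 6 + 10 = 16)
G(13)/k = 16/3266 = 16*(1/3266) = 8/1633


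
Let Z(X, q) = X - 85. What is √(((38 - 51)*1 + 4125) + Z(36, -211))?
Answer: √4063 ≈ 63.742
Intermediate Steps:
Z(X, q) = -85 + X
√(((38 - 51)*1 + 4125) + Z(36, -211)) = √(((38 - 51)*1 + 4125) + (-85 + 36)) = √((-13*1 + 4125) - 49) = √((-13 + 4125) - 49) = √(4112 - 49) = √4063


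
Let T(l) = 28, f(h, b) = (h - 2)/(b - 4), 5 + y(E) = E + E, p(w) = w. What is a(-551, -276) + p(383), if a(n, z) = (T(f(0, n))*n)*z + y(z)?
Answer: 4257954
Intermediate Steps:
y(E) = -5 + 2*E (y(E) = -5 + (E + E) = -5 + 2*E)
f(h, b) = (-2 + h)/(-4 + b)
a(n, z) = -5 + 2*z + 28*n*z (a(n, z) = (28*n)*z + (-5 + 2*z) = 28*n*z + (-5 + 2*z) = -5 + 2*z + 28*n*z)
a(-551, -276) + p(383) = (-5 + 2*(-276) + 28*(-551)*(-276)) + 383 = (-5 - 552 + 4258128) + 383 = 4257571 + 383 = 4257954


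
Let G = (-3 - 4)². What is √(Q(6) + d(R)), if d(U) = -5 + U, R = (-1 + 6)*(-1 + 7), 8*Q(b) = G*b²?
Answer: √982/2 ≈ 15.668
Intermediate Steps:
G = 49 (G = (-7)² = 49)
Q(b) = 49*b²/8 (Q(b) = (49*b²)/8 = 49*b²/8)
R = 30 (R = 5*6 = 30)
√(Q(6) + d(R)) = √((49/8)*6² + (-5 + 30)) = √((49/8)*36 + 25) = √(441/2 + 25) = √(491/2) = √982/2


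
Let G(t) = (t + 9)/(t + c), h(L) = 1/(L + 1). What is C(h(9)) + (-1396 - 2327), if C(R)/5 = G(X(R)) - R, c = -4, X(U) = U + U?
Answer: -141953/38 ≈ -3735.6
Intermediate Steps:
X(U) = 2*U
h(L) = 1/(1 + L)
G(t) = (9 + t)/(-4 + t) (G(t) = (t + 9)/(t - 4) = (9 + t)/(-4 + t))
C(R) = -5*R + 5*(9 + 2*R)/(-4 + 2*R) (C(R) = 5*((9 + 2*R)/(-4 + 2*R) - R) = 5*(-R + (9 + 2*R)/(-4 + 2*R)) = -5*R + 5*(9 + 2*R)/(-4 + 2*R))
C(h(9)) + (-1396 - 2327) = 5*(9 - 2/(1 + 9)**2 + 6/(1 + 9))/(2*(-2 + 1/(1 + 9))) + (-1396 - 2327) = 5*(9 - 2*(1/10)**2 + 6/10)/(2*(-2 + 1/10)) - 3723 = 5*(9 - 2*(1/10)**2 + 6*(1/10))/(2*(-2 + 1/10)) - 3723 = 5*(9 - 2*1/100 + 3/5)/(2*(-19/10)) - 3723 = (5/2)*(-10/19)*(9 - 1/50 + 3/5) - 3723 = (5/2)*(-10/19)*(479/50) - 3723 = -479/38 - 3723 = -141953/38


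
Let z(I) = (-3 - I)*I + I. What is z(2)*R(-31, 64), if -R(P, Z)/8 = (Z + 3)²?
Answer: 287296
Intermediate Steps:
R(P, Z) = -8*(3 + Z)² (R(P, Z) = -8*(Z + 3)² = -8*(3 + Z)²)
z(I) = I + I*(-3 - I) (z(I) = I*(-3 - I) + I = I + I*(-3 - I))
z(2)*R(-31, 64) = (-1*2*(2 + 2))*(-8*(3 + 64)²) = (-1*2*4)*(-8*67²) = -(-64)*4489 = -8*(-35912) = 287296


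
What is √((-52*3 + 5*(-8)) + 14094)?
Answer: √13898 ≈ 117.89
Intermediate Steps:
√((-52*3 + 5*(-8)) + 14094) = √((-156 - 40) + 14094) = √(-196 + 14094) = √13898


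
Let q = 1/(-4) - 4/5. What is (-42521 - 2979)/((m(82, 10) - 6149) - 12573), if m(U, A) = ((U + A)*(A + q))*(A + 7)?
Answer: 17500/1817 ≈ 9.6313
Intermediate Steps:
q = -21/20 (q = 1*(-¼) - 4*⅕ = -¼ - ⅘ = -21/20 ≈ -1.0500)
m(U, A) = (7 + A)*(-21/20 + A)*(A + U) (m(U, A) = ((U + A)*(A - 21/20))*(A + 7) = ((A + U)*(-21/20 + A))*(7 + A) = ((-21/20 + A)*(A + U))*(7 + A) = (7 + A)*(-21/20 + A)*(A + U))
(-42521 - 2979)/((m(82, 10) - 6149) - 12573) = (-42521 - 2979)/(((10³ - 147/20*10 - 147/20*82 + (119/20)*10² + 82*10² + (119/20)*10*82) - 6149) - 12573) = -45500/(((1000 - 147/2 - 6027/10 + (119/20)*100 + 82*100 + 4879) - 6149) - 12573) = -45500/(((1000 - 147/2 - 6027/10 + 595 + 8200 + 4879) - 6149) - 12573) = -45500/((69989/5 - 6149) - 12573) = -45500/(39244/5 - 12573) = -45500/(-23621/5) = -45500*(-5/23621) = 17500/1817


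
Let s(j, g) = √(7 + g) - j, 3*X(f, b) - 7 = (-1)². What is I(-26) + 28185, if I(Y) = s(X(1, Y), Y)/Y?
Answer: 1099219/39 - I*√19/26 ≈ 28185.0 - 0.16765*I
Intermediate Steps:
X(f, b) = 8/3 (X(f, b) = 7/3 + (⅓)*(-1)² = 7/3 + (⅓)*1 = 7/3 + ⅓ = 8/3)
I(Y) = (-8/3 + √(7 + Y))/Y (I(Y) = (√(7 + Y) - 1*8/3)/Y = (√(7 + Y) - 8/3)/Y = (-8/3 + √(7 + Y))/Y)
I(-26) + 28185 = (-8/3 + √(7 - 26))/(-26) + 28185 = -(-8/3 + √(-19))/26 + 28185 = -(-8/3 + I*√19)/26 + 28185 = (4/39 - I*√19/26) + 28185 = 1099219/39 - I*√19/26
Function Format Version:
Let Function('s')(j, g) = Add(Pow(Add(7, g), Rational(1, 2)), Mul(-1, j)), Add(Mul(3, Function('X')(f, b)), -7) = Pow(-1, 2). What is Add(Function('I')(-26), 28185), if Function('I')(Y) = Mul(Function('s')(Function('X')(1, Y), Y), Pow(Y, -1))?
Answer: Add(Rational(1099219, 39), Mul(Rational(-1, 26), I, Pow(19, Rational(1, 2)))) ≈ Add(28185., Mul(-0.16765, I))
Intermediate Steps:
Function('X')(f, b) = Rational(8, 3) (Function('X')(f, b) = Add(Rational(7, 3), Mul(Rational(1, 3), Pow(-1, 2))) = Add(Rational(7, 3), Mul(Rational(1, 3), 1)) = Add(Rational(7, 3), Rational(1, 3)) = Rational(8, 3))
Function('I')(Y) = Mul(Pow(Y, -1), Add(Rational(-8, 3), Pow(Add(7, Y), Rational(1, 2)))) (Function('I')(Y) = Mul(Add(Pow(Add(7, Y), Rational(1, 2)), Mul(-1, Rational(8, 3))), Pow(Y, -1)) = Mul(Add(Pow(Add(7, Y), Rational(1, 2)), Rational(-8, 3)), Pow(Y, -1)) = Mul(Add(Rational(-8, 3), Pow(Add(7, Y), Rational(1, 2))), Pow(Y, -1)) = Mul(Pow(Y, -1), Add(Rational(-8, 3), Pow(Add(7, Y), Rational(1, 2)))))
Add(Function('I')(-26), 28185) = Add(Mul(Pow(-26, -1), Add(Rational(-8, 3), Pow(Add(7, -26), Rational(1, 2)))), 28185) = Add(Mul(Rational(-1, 26), Add(Rational(-8, 3), Pow(-19, Rational(1, 2)))), 28185) = Add(Mul(Rational(-1, 26), Add(Rational(-8, 3), Mul(I, Pow(19, Rational(1, 2))))), 28185) = Add(Add(Rational(4, 39), Mul(Rational(-1, 26), I, Pow(19, Rational(1, 2)))), 28185) = Add(Rational(1099219, 39), Mul(Rational(-1, 26), I, Pow(19, Rational(1, 2))))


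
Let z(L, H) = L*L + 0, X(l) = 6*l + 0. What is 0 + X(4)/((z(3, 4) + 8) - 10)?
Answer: 24/7 ≈ 3.4286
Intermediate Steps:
X(l) = 6*l
z(L, H) = L² (z(L, H) = L² + 0 = L²)
0 + X(4)/((z(3, 4) + 8) - 10) = 0 + (6*4)/((3² + 8) - 10) = 0 + 24/((9 + 8) - 10) = 0 + 24/(17 - 10) = 0 + 24/7 = 24/7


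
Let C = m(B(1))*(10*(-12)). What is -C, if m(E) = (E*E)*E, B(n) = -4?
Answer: -7680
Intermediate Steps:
m(E) = E³ (m(E) = E²*E = E³)
C = 7680 (C = (-4)³*(10*(-12)) = -64*(-120) = 7680)
-C = -1*7680 = -7680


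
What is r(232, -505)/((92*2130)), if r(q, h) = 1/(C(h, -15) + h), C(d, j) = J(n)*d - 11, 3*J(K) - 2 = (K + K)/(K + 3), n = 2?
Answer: -1/193477840 ≈ -5.1686e-9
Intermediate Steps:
J(K) = ⅔ + 2*K/(3*(3 + K)) (J(K) = ⅔ + ((K + K)/(K + 3))/3 = ⅔ + ((2*K)/(3 + K))/3 = ⅔ + (2*K/(3 + K))/3 = ⅔ + 2*K/(3*(3 + K)))
C(d, j) = -11 + 14*d/15 (C(d, j) = (2*(3 + 2*2)/(3*(3 + 2)))*d - 11 = ((⅔)*(3 + 4)/5)*d - 11 = ((⅔)*(⅕)*7)*d - 11 = 14*d/15 - 11 = -11 + 14*d/15)
r(q, h) = 1/(-11 + 29*h/15) (r(q, h) = 1/((-11 + 14*h/15) + h) = 1/(-11 + 29*h/15))
r(232, -505)/((92*2130)) = (15/(-165 + 29*(-505)))/((92*2130)) = (15/(-165 - 14645))/195960 = (15/(-14810))*(1/195960) = (15*(-1/14810))*(1/195960) = -3/2962*1/195960 = -1/193477840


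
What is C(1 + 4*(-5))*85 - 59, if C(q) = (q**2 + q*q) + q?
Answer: 59696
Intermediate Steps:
C(q) = q + 2*q**2 (C(q) = (q**2 + q**2) + q = 2*q**2 + q = q + 2*q**2)
C(1 + 4*(-5))*85 - 59 = ((1 + 4*(-5))*(1 + 2*(1 + 4*(-5))))*85 - 59 = ((1 - 20)*(1 + 2*(1 - 20)))*85 - 59 = -19*(1 + 2*(-19))*85 - 59 = -19*(1 - 38)*85 - 59 = -19*(-37)*85 - 59 = 703*85 - 59 = 59755 - 59 = 59696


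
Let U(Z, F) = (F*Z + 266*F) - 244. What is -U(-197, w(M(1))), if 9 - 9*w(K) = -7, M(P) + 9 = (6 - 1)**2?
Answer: 364/3 ≈ 121.33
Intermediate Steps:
M(P) = 16 (M(P) = -9 + (6 - 1)**2 = -9 + 5**2 = -9 + 25 = 16)
w(K) = 16/9 (w(K) = 1 - 1/9*(-7) = 1 + 7/9 = 16/9)
U(Z, F) = -244 + 266*F + F*Z (U(Z, F) = (266*F + F*Z) - 244 = -244 + 266*F + F*Z)
-U(-197, w(M(1))) = -(-244 + 266*(16/9) + (16/9)*(-197)) = -(-244 + 4256/9 - 3152/9) = -1*(-364/3) = 364/3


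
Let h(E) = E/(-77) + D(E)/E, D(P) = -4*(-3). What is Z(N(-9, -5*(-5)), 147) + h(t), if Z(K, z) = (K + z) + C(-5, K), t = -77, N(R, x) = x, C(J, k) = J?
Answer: 12924/77 ≈ 167.84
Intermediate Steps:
Z(K, z) = -5 + K + z (Z(K, z) = (K + z) - 5 = -5 + K + z)
D(P) = 12
h(E) = 12/E - E/77 (h(E) = E/(-77) + 12/E = E*(-1/77) + 12/E = -E/77 + 12/E = 12/E - E/77)
Z(N(-9, -5*(-5)), 147) + h(t) = (-5 - 5*(-5) + 147) + (12/(-77) - 1/77*(-77)) = (-5 + 25 + 147) + (12*(-1/77) + 1) = 167 + (-12/77 + 1) = 167 + 65/77 = 12924/77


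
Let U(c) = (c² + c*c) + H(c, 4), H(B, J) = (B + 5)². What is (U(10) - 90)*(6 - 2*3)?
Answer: 0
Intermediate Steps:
H(B, J) = (5 + B)²
U(c) = (5 + c)² + 2*c² (U(c) = (c² + c*c) + (5 + c)² = (c² + c²) + (5 + c)² = 2*c² + (5 + c)² = (5 + c)² + 2*c²)
(U(10) - 90)*(6 - 2*3) = (((5 + 10)² + 2*10²) - 90)*(6 - 2*3) = ((15² + 2*100) - 90)*(6 - 6) = ((225 + 200) - 90)*0 = (425 - 90)*0 = 335*0 = 0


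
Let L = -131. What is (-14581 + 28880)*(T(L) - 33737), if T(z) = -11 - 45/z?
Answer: -63215063957/131 ≈ -4.8256e+8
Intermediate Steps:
T(z) = -11 - 45/z
(-14581 + 28880)*(T(L) - 33737) = (-14581 + 28880)*((-11 - 45/(-131)) - 33737) = 14299*((-11 - 45*(-1/131)) - 33737) = 14299*((-11 + 45/131) - 33737) = 14299*(-1396/131 - 33737) = 14299*(-4420943/131) = -63215063957/131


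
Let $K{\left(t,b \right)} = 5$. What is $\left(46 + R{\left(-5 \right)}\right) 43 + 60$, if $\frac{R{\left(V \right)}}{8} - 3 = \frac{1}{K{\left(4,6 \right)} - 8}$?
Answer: $\frac{8866}{3} \approx 2955.3$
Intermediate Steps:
$R{\left(V \right)} = \frac{64}{3}$ ($R{\left(V \right)} = 24 + \frac{8}{5 - 8} = 24 + \frac{8}{-3} = 24 + 8 \left(- \frac{1}{3}\right) = 24 - \frac{8}{3} = \frac{64}{3}$)
$\left(46 + R{\left(-5 \right)}\right) 43 + 60 = \left(46 + \frac{64}{3}\right) 43 + 60 = \frac{202}{3} \cdot 43 + 60 = \frac{8686}{3} + 60 = \frac{8866}{3}$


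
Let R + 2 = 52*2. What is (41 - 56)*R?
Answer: -1530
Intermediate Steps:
R = 102 (R = -2 + 52*2 = -2 + 104 = 102)
(41 - 56)*R = (41 - 56)*102 = -15*102 = -1530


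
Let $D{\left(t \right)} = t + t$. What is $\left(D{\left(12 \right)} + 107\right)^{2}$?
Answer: $17161$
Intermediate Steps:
$D{\left(t \right)} = 2 t$
$\left(D{\left(12 \right)} + 107\right)^{2} = \left(2 \cdot 12 + 107\right)^{2} = \left(24 + 107\right)^{2} = 131^{2} = 17161$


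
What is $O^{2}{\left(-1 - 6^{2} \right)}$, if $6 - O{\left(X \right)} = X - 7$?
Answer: $2500$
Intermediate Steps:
$O{\left(X \right)} = 13 - X$ ($O{\left(X \right)} = 6 - \left(X - 7\right) = 6 - \left(-7 + X\right) = 13 - X$)
$O^{2}{\left(-1 - 6^{2} \right)} = \left(13 - \left(-1 - 6^{2}\right)\right)^{2} = \left(13 - \left(-1 - 36\right)\right)^{2} = \left(13 - -37\right)^{2} = \left(13 + 37\right)^{2} = 50^{2} = 2500$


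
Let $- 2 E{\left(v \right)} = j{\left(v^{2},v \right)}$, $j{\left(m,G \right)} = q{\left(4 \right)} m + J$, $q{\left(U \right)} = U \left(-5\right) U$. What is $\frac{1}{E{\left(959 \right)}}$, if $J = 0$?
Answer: $\frac{1}{36787240} \approx 2.7183 \cdot 10^{-8}$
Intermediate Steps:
$q{\left(U \right)} = - 5 U^{2}$ ($q{\left(U \right)} = - 5 U U = - 5 U^{2}$)
$j{\left(m,G \right)} = - 80 m$ ($j{\left(m,G \right)} = - 5 \cdot 4^{2} m + 0 = \left(-5\right) 16 m + 0 = - 80 m + 0 = - 80 m$)
$E{\left(v \right)} = 40 v^{2}$ ($E{\left(v \right)} = - \frac{\left(-80\right) v^{2}}{2} = 40 v^{2}$)
$\frac{1}{E{\left(959 \right)}} = \frac{1}{40 \cdot 959^{2}} = \frac{1}{40 \cdot 919681} = \frac{1}{36787240}$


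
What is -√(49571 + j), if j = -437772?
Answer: -I*√388201 ≈ -623.06*I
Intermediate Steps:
-√(49571 + j) = -√(49571 - 437772) = -√(-388201) = -I*√388201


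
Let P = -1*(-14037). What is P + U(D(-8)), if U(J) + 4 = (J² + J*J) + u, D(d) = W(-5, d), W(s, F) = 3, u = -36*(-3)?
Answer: 14159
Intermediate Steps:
u = 108
D(d) = 3
U(J) = 104 + 2*J² (U(J) = -4 + ((J² + J*J) + 108) = -4 + ((J² + J²) + 108) = -4 + (2*J² + 108) = -4 + (108 + 2*J²) = 104 + 2*J²)
P = 14037
P + U(D(-8)) = 14037 + (104 + 2*3²) = 14037 + (104 + 2*9) = 14037 + (104 + 18) = 14037 + 122 = 14159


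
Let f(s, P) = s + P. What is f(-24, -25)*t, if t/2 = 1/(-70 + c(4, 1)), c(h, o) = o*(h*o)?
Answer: 49/33 ≈ 1.4848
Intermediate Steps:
c(h, o) = h*o²
f(s, P) = P + s
t = -1/33 (t = 2/(-70 + 4*1²) = 2/(-70 + 4*1) = 2/(-70 + 4) = 2/(-66) = 2*(-1/66) = -1/33 ≈ -0.030303)
f(-24, -25)*t = (-25 - 24)*(-1/33) = -49*(-1/33) = 49/33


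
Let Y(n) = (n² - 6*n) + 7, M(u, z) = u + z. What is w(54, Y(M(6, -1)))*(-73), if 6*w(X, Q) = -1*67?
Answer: 4891/6 ≈ 815.17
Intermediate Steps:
Y(n) = 7 + n² - 6*n
w(X, Q) = -67/6 (w(X, Q) = (-1*67)/6 = (⅙)*(-67) = -67/6)
w(54, Y(M(6, -1)))*(-73) = -67/6*(-73) = 4891/6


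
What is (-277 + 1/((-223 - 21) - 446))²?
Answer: 36531059161/476100 ≈ 76730.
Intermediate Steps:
(-277 + 1/((-223 - 21) - 446))² = (-277 + 1/(-244 - 446))² = (-277 + 1/(-690))² = (-277 - 1/690)² = (-191131/690)² = 36531059161/476100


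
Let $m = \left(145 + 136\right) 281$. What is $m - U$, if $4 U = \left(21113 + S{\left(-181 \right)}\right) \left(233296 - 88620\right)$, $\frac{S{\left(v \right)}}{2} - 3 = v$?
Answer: $-750680972$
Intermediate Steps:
$S{\left(v \right)} = 6 + 2 v$
$m = 78961$ ($m = 281 \cdot 281 = 78961$)
$U = 750759933$ ($U = \frac{\left(21113 + \left(6 + 2 \left(-181\right)\right)\right) \left(233296 - 88620\right)}{4} = \frac{\left(21113 + \left(6 - 362\right)\right) 144676}{4} = \frac{\left(21113 - 356\right) 144676}{4} = \frac{20757 \cdot 144676}{4} = \frac{1}{4} \cdot 3003039732 = 750759933$)
$m - U = 78961 - 750759933 = -750680972$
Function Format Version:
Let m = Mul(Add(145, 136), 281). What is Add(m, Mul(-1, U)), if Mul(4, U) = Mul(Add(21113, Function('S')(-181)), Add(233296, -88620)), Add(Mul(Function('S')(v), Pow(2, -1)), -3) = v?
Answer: -750680972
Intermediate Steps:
Function('S')(v) = Add(6, Mul(2, v))
m = 78961 (m = Mul(281, 281) = 78961)
U = 750759933 (U = Mul(Rational(1, 4), Mul(Add(21113, Add(6, Mul(2, -181))), Add(233296, -88620))) = Mul(Rational(1, 4), Mul(Add(21113, Add(6, -362)), 144676)) = Mul(Rational(1, 4), Mul(Add(21113, -356), 144676)) = Mul(Rational(1, 4), Mul(20757, 144676)) = Mul(Rational(1, 4), 3003039732) = 750759933)
Add(m, Mul(-1, U)) = Add(78961, Mul(-1, 750759933)) = Add(78961, -750759933) = -750680972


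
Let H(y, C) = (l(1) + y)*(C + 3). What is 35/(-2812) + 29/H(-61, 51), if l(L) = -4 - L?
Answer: -12893/626373 ≈ -0.020584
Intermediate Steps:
H(y, C) = (-5 + y)*(3 + C) (H(y, C) = ((-4 - 1*1) + y)*(C + 3) = ((-4 - 1) + y)*(3 + C) = (-5 + y)*(3 + C))
35/(-2812) + 29/H(-61, 51) = 35/(-2812) + 29/(-15 - 5*51 + 3*(-61) + 51*(-61)) = 35*(-1/2812) + 29/(-15 - 255 - 183 - 3111) = -35/2812 + 29/(-3564) = -35/2812 + 29*(-1/3564) = -35/2812 - 29/3564 = -12893/626373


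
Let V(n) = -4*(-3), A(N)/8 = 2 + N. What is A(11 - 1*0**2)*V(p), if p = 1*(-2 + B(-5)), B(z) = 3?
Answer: 1248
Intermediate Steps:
A(N) = 16 + 8*N (A(N) = 8*(2 + N) = 16 + 8*N)
p = 1 (p = 1*(-2 + 3) = 1*1 = 1)
V(n) = 12
A(11 - 1*0**2)*V(p) = (16 + 8*(11 - 1*0**2))*12 = (16 + 8*(11 - 1*0))*12 = (16 + 8*(11 + 0))*12 = (16 + 8*11)*12 = (16 + 88)*12 = 104*12 = 1248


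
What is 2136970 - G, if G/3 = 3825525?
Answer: -9339605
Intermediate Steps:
G = 11476575 (G = 3*3825525 = 11476575)
2136970 - G = 2136970 - 1*11476575 = 2136970 - 11476575 = -9339605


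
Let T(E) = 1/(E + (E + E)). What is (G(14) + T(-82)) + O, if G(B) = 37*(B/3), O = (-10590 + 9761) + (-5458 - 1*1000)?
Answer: -1750127/246 ≈ -7114.3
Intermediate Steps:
O = -7287 (O = -829 + (-5458 - 1000) = -829 - 6458 = -7287)
G(B) = 37*B/3 (G(B) = 37*(B*(⅓)) = 37*(B/3) = 37*B/3)
T(E) = 1/(3*E) (T(E) = 1/(E + 2*E) = 1/(3*E))
(G(14) + T(-82)) + O = ((37/3)*14 + (⅓)/(-82)) - 7287 = (518/3 + (⅓)*(-1/82)) - 7287 = (518/3 - 1/246) - 7287 = 42475/246 - 7287 = -1750127/246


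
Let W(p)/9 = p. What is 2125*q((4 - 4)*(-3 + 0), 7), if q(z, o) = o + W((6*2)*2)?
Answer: 473875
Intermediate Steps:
W(p) = 9*p
q(z, o) = 216 + o (q(z, o) = o + 9*((6*2)*2) = o + 9*(12*2) = o + 9*24 = o + 216 = 216 + o)
2125*q((4 - 4)*(-3 + 0), 7) = 2125*(216 + 7) = 2125*223 = 473875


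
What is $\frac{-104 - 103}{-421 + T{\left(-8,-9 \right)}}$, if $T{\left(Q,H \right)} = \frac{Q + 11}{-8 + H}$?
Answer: $\frac{3519}{7160} \approx 0.49148$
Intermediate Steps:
$T{\left(Q,H \right)} = \frac{11 + Q}{-8 + H}$
$\frac{-104 - 103}{-421 + T{\left(-8,-9 \right)}} = \frac{-104 - 103}{-421 + \frac{11 - 8}{-8 - 9}} = - \frac{207}{-421 + \frac{1}{-17} \cdot 3} = - \frac{207}{-421 - \frac{3}{17}} = - \frac{207}{- \frac{7160}{17}} = \left(-207\right) \left(- \frac{17}{7160}\right) = \frac{3519}{7160}$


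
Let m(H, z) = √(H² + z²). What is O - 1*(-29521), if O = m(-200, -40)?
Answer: 29521 + 40*√26 ≈ 29725.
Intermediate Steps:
O = 40*√26 (O = √((-200)² + (-40)²) = √(40000 + 1600) = √41600 = 40*√26 ≈ 203.96)
O - 1*(-29521) = 40*√26 - 1*(-29521) = 40*√26 + 29521 = 29521 + 40*√26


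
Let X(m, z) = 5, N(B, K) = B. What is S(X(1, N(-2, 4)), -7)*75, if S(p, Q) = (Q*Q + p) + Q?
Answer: 3525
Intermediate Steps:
S(p, Q) = Q + p + Q² (S(p, Q) = (Q² + p) + Q = (p + Q²) + Q = Q + p + Q²)
S(X(1, N(-2, 4)), -7)*75 = (-7 + 5 + (-7)²)*75 = (-7 + 5 + 49)*75 = 47*75 = 3525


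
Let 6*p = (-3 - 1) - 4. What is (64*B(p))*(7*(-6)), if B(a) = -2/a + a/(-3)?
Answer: -15680/3 ≈ -5226.7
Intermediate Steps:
p = -4/3 (p = ((-3 - 1) - 4)/6 = (-4 - 4)/6 = (⅙)*(-8) = -4/3 ≈ -1.3333)
B(a) = -2/a - a/3 (B(a) = -2/a + a*(-⅓) = -2/a - a/3)
(64*B(p))*(7*(-6)) = (64*(-2/(-4/3) - ⅓*(-4/3)))*(7*(-6)) = (64*(-2*(-¾) + 4/9))*(-42) = (64*(3/2 + 4/9))*(-42) = (64*(35/18))*(-42) = (1120/9)*(-42) = -15680/3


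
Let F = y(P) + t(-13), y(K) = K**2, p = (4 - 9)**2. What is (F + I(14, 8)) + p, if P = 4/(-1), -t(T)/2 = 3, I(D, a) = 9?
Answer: 44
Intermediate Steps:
t(T) = -6 (t(T) = -2*3 = -6)
p = 25 (p = (-5)**2 = 25)
P = -4 (P = -1*4 = -4)
F = 10 (F = (-4)**2 - 6 = 16 - 6 = 10)
(F + I(14, 8)) + p = (10 + 9) + 25 = 19 + 25 = 44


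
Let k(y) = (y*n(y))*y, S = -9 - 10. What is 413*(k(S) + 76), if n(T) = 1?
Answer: 180481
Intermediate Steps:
S = -19
k(y) = y**2 (k(y) = (y*1)*y = y*y = y**2)
413*(k(S) + 76) = 413*((-19)**2 + 76) = 413*(361 + 76) = 413*437 = 180481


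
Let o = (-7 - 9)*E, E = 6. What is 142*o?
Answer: -13632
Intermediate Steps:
o = -96 (o = (-7 - 9)*6 = -16*6 = -96)
142*o = 142*(-96) = -13632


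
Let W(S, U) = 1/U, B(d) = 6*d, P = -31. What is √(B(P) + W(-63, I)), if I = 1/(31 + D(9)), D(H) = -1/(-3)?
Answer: 4*I*√87/3 ≈ 12.437*I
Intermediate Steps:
D(H) = ⅓ (D(H) = -1*(-⅓) = ⅓)
I = 3/94 (I = 1/(31 + ⅓) = 1/(94/3) = 3/94 ≈ 0.031915)
√(B(P) + W(-63, I)) = √(6*(-31) + 1/(3/94)) = √(-186 + 94/3) = √(-464/3) = 4*I*√87/3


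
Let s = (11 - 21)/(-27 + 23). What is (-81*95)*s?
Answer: -38475/2 ≈ -19238.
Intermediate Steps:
s = 5/2 (s = -10/(-4) = -10*(-¼) = 5/2 ≈ 2.5000)
(-81*95)*s = -81*95*(5/2) = -7695*5/2 = -38475/2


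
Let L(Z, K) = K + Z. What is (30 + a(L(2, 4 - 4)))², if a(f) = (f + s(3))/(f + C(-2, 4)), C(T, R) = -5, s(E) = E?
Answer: 7225/9 ≈ 802.78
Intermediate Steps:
a(f) = (3 + f)/(-5 + f) (a(f) = (f + 3)/(f - 5) = (3 + f)/(-5 + f))
(30 + a(L(2, 4 - 4)))² = (30 + (3 + ((4 - 4) + 2))/(-5 + ((4 - 4) + 2)))² = (30 + (3 + (0 + 2))/(-5 + (0 + 2)))² = (30 + (3 + 2)/(-5 + 2))² = (30 + 5/(-3))² = (30 - ⅓*5)² = (30 - 5/3)² = (85/3)² = 7225/9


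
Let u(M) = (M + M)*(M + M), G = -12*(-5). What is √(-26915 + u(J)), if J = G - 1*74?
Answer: I*√26131 ≈ 161.65*I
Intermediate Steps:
G = 60
J = -14 (J = 60 - 1*74 = 60 - 74 = -14)
u(M) = 4*M² (u(M) = (2*M)*(2*M) = 4*M²)
√(-26915 + u(J)) = √(-26915 + 4*(-14)²) = √(-26915 + 4*196) = √(-26915 + 784) = √(-26131) = I*√26131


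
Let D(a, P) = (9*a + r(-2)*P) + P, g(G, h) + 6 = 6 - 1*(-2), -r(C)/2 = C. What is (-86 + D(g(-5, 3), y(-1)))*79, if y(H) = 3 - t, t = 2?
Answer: -4977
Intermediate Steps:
r(C) = -2*C
g(G, h) = 2 (g(G, h) = -6 + (6 - 1*(-2)) = -6 + (6 + 2) = -6 + 8 = 2)
y(H) = 1 (y(H) = 3 - 1*2 = 3 - 2 = 1)
D(a, P) = 5*P + 9*a (D(a, P) = (9*a + (-2*(-2))*P) + P = (9*a + 4*P) + P = (4*P + 9*a) + P = 5*P + 9*a)
(-86 + D(g(-5, 3), y(-1)))*79 = (-86 + (5*1 + 9*2))*79 = (-86 + (5 + 18))*79 = (-86 + 23)*79 = -63*79 = -4977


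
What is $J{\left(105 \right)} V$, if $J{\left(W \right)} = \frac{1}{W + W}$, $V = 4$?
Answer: $\frac{2}{105} \approx 0.019048$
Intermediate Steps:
$J{\left(W \right)} = \frac{1}{2 W}$
$J{\left(105 \right)} V = \frac{1}{2 \cdot 105} \cdot 4 = \frac{1}{2} \cdot \frac{1}{105} \cdot 4 = \frac{1}{210} \cdot 4 = \frac{2}{105}$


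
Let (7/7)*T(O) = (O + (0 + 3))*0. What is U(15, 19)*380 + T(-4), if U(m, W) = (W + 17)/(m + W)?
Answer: 6840/17 ≈ 402.35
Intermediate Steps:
U(m, W) = (17 + W)/(W + m)
T(O) = 0 (T(O) = (O + (0 + 3))*0 = (O + 3)*0 = (3 + O)*0 = 0)
U(15, 19)*380 + T(-4) = ((17 + 19)/(19 + 15))*380 + 0 = (36/34)*380 + 0 = ((1/34)*36)*380 + 0 = (18/17)*380 + 0 = 6840/17 + 0 = 6840/17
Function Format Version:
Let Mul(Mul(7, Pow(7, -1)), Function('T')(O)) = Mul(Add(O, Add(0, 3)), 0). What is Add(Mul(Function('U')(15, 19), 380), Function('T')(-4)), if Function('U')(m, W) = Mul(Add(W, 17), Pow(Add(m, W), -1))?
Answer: Rational(6840, 17) ≈ 402.35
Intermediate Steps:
Function('U')(m, W) = Mul(Pow(Add(W, m), -1), Add(17, W)) (Function('U')(m, W) = Mul(Add(17, W), Pow(Add(W, m), -1)) = Mul(Pow(Add(W, m), -1), Add(17, W)))
Function('T')(O) = 0 (Function('T')(O) = Mul(Add(O, Add(0, 3)), 0) = Mul(Add(O, 3), 0) = Mul(Add(3, O), 0) = 0)
Add(Mul(Function('U')(15, 19), 380), Function('T')(-4)) = Add(Mul(Mul(Pow(Add(19, 15), -1), Add(17, 19)), 380), 0) = Add(Mul(Mul(Pow(34, -1), 36), 380), 0) = Add(Mul(Mul(Rational(1, 34), 36), 380), 0) = Add(Mul(Rational(18, 17), 380), 0) = Add(Rational(6840, 17), 0) = Rational(6840, 17)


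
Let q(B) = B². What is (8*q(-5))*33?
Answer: 6600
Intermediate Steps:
(8*q(-5))*33 = (8*(-5)²)*33 = (8*25)*33 = 200*33 = 6600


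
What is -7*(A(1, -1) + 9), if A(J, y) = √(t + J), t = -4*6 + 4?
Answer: -63 - 7*I*√19 ≈ -63.0 - 30.512*I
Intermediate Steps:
t = -20 (t = -24 + 4 = -20)
A(J, y) = √(-20 + J)
-7*(A(1, -1) + 9) = -7*(√(-20 + 1) + 9) = -7*(√(-19) + 9) = -7*(I*√19 + 9) = -7*(9 + I*√19) = -63 - 7*I*√19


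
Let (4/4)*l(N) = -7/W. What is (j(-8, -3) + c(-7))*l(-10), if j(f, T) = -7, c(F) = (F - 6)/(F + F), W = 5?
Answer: 17/2 ≈ 8.5000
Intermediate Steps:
c(F) = (-6 + F)/(2*F) (c(F) = (-6 + F)/((2*F)) = (-6 + F)*(1/(2*F)) = (-6 + F)/(2*F))
l(N) = -7/5
(j(-8, -3) + c(-7))*l(-10) = (-7 + (½)*(-6 - 7)/(-7))*(-7/5) = (-7 + (½)*(-⅐)*(-13))*(-7/5) = (-7 + 13/14)*(-7/5) = -85/14*(-7/5) = 17/2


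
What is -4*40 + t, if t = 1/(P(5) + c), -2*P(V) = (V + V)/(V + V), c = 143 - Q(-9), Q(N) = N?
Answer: -48478/303 ≈ -159.99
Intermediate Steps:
c = 152 (c = 143 - 1*(-9) = 143 + 9 = 152)
P(V) = -1/2 (P(V) = -(V + V)/(2*(V + V)) = -2*V/(2*(2*V)) = -2*V*1/(2*V)/2 = -1/2*1 = -1/2)
t = 2/303 (t = 1/(-1/2 + 152) = 1/(303/2) = 2/303 ≈ 0.0066007)
-4*40 + t = -4*40 + 2/303 = -160 + 2/303 = -48478/303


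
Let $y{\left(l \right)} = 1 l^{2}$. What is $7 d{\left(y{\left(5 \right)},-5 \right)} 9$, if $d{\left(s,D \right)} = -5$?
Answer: $-315$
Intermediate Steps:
$y{\left(l \right)} = l^{2}$
$7 d{\left(y{\left(5 \right)},-5 \right)} 9 = 7 \left(-5\right) 9 = \left(-35\right) 9 = -315$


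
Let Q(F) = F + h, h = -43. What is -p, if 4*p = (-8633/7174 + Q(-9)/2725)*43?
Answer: 1027612839/78196600 ≈ 13.141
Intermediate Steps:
Q(F) = -43 + F (Q(F) = F - 43 = -43 + F)
p = -1027612839/78196600 (p = ((-8633/7174 + (-43 - 9)/2725)*43)/4 = ((-8633*1/7174 - 52*1/2725)*43)/4 = ((-8633/7174 - 52/2725)*43)/4 = (-23897973/19549150*43)/4 = (1/4)*(-1027612839/19549150) = -1027612839/78196600 ≈ -13.141)
-p = -1*(-1027612839/78196600) = 1027612839/78196600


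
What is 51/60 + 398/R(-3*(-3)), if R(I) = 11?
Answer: 8147/220 ≈ 37.032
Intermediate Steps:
51/60 + 398/R(-3*(-3)) = 51/60 + 398/11 = 51*(1/60) + 398*(1/11) = 17/20 + 398/11 = 8147/220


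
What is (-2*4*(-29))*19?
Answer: 4408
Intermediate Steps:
(-2*4*(-29))*19 = -8*(-29)*19 = 232*19 = 4408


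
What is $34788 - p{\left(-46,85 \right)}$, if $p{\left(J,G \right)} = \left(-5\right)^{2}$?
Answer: $34763$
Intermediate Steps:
$p{\left(J,G \right)} = 25$
$34788 - p{\left(-46,85 \right)} = 34788 - 25 = 34763$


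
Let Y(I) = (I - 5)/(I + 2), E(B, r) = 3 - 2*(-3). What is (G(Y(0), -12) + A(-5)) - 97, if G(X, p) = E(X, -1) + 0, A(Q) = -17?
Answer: -105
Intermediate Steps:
E(B, r) = 9 (E(B, r) = 3 - 1*(-6) = 3 + 6 = 9)
Y(I) = (-5 + I)/(2 + I)
G(X, p) = 9 (G(X, p) = 9 + 0 = 9)
(G(Y(0), -12) + A(-5)) - 97 = (9 - 17) - 97 = -8 - 97 = -105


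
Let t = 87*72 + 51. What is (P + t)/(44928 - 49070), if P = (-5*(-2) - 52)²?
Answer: -8079/4142 ≈ -1.9505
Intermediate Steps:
t = 6315 (t = 6264 + 51 = 6315)
P = 1764 (P = (10 - 52)² = (-42)² = 1764)
(P + t)/(44928 - 49070) = (1764 + 6315)/(44928 - 49070) = 8079/(-4142) = 8079*(-1/4142) = -8079/4142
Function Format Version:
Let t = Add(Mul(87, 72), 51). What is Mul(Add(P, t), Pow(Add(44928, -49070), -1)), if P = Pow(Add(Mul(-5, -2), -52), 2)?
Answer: Rational(-8079, 4142) ≈ -1.9505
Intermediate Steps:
t = 6315 (t = Add(6264, 51) = 6315)
P = 1764 (P = Pow(Add(10, -52), 2) = Pow(-42, 2) = 1764)
Mul(Add(P, t), Pow(Add(44928, -49070), -1)) = Mul(Add(1764, 6315), Pow(Add(44928, -49070), -1)) = Mul(8079, Pow(-4142, -1)) = Mul(8079, Rational(-1, 4142)) = Rational(-8079, 4142)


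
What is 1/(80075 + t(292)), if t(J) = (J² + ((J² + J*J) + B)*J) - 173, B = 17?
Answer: 1/49964306 ≈ 2.0014e-8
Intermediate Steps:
t(J) = -173 + J² + J*(17 + 2*J²) (t(J) = (J² + ((J² + J*J) + 17)*J) - 173 = (J² + ((J² + J²) + 17)*J) - 173 = (J² + (2*J² + 17)*J) - 173 = (J² + (17 + 2*J²)*J) - 173 = (J² + J*(17 + 2*J²)) - 173 = -173 + J² + J*(17 + 2*J²))
1/(80075 + t(292)) = 1/(80075 + (-173 + 292² + 2*292³ + 17*292)) = 1/(80075 + (-173 + 85264 + 2*24897088 + 4964)) = 1/(80075 + (-173 + 85264 + 49794176 + 4964)) = 1/(80075 + 49884231) = 1/49964306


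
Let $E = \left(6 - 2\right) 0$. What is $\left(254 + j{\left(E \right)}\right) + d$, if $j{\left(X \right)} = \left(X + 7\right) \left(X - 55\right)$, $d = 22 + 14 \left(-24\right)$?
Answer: $-445$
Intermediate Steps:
$E = 0$ ($E = 4 \cdot 0 = 0$)
$d = -314$ ($d = 22 - 336 = -314$)
$j{\left(X \right)} = \left(-55 + X\right) \left(7 + X\right)$ ($j{\left(X \right)} = \left(7 + X\right) \left(-55 + X\right) = \left(-55 + X\right) \left(7 + X\right)$)
$\left(254 + j{\left(E \right)}\right) + d = \left(254 - \left(385 - 0^{2}\right)\right) - 314 = \left(254 + \left(-385 + 0 + 0\right)\right) - 314 = \left(254 - 385\right) - 314 = -131 - 314 = -445$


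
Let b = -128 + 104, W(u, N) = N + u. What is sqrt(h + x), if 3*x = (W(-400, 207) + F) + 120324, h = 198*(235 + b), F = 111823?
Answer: 2*sqrt(29774) ≈ 345.10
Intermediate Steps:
b = -24
h = 41778 (h = 198*(235 - 24) = 198*211 = 41778)
x = 77318 (x = (((207 - 400) + 111823) + 120324)/3 = ((-193 + 111823) + 120324)/3 = (111630 + 120324)/3 = (1/3)*231954 = 77318)
sqrt(h + x) = sqrt(41778 + 77318) = sqrt(119096) = 2*sqrt(29774)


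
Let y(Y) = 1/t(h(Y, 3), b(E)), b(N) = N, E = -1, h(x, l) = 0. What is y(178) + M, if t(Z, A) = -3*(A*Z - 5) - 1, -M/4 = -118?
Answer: 6609/14 ≈ 472.07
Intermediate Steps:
M = 472 (M = -4*(-118) = 472)
t(Z, A) = 14 - 3*A*Z (t(Z, A) = -3*(-5 + A*Z) - 1 = (15 - 3*A*Z) - 1 = 14 - 3*A*Z)
y(Y) = 1/14 (y(Y) = 1/(14 - 3*(-1)*0) = 1/(14 + 0) = 1/14)
y(178) + M = 1/14 + 472 = 6609/14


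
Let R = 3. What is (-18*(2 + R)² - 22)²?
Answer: 222784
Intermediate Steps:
(-18*(2 + R)² - 22)² = (-18*(2 + 3)² - 22)² = (-18*5² - 22)² = (-18*25 - 22)² = (-450 - 22)² = (-472)² = 222784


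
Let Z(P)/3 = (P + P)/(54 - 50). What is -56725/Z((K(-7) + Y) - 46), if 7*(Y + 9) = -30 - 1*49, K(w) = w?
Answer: 794150/1539 ≈ 516.02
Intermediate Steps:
Y = -142/7 (Y = -9 + (-30 - 1*49)/7 = -9 + (-30 - 49)/7 = -9 + (⅐)*(-79) = -9 - 79/7 = -142/7 ≈ -20.286)
Z(P) = 3*P/2 (Z(P) = 3*((P + P)/(54 - 50)) = 3*((2*P)/4) = 3*((2*P)*(¼)) = 3*(P/2) = 3*P/2)
-56725/Z((K(-7) + Y) - 46) = -56725*2/(3*((-7 - 142/7) - 46)) = -56725*2/(3*(-191/7 - 46)) = -56725/((3/2)*(-513/7)) = -56725/(-1539/14) = -56725*(-14/1539) = 794150/1539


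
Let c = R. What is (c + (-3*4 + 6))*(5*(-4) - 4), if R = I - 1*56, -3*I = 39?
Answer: 1800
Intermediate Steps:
I = -13 (I = -⅓*39 = -13)
R = -69 (R = -13 - 1*56 = -13 - 56 = -69)
c = -69
(c + (-3*4 + 6))*(5*(-4) - 4) = (-69 + (-3*4 + 6))*(5*(-4) - 4) = (-69 + (-12 + 6))*(-20 - 4) = (-69 - 6)*(-24) = -75*(-24) = 1800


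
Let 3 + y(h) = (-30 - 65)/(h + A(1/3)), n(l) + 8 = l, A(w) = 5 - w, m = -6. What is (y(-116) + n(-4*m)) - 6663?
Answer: -2220815/334 ≈ -6649.1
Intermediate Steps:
n(l) = -8 + l
y(h) = -3 - 95/(14/3 + h) (y(h) = -3 + (-30 - 65)/(h + (5 - 1/3)) = -3 - 95/(h + (5 - 1*1/3)) = -3 - 95/(h + (5 - 1/3)) = -3 - 95/(h + 14/3) = -3 - 95/(14/3 + h))
(y(-116) + n(-4*m)) - 6663 = (3*(-109 - 3*(-116))/(14 + 3*(-116)) + (-8 - 4*(-6))) - 6663 = (3*(-109 + 348)/(14 - 348) + (-8 + 24)) - 6663 = (3*239/(-334) + 16) - 6663 = (3*(-1/334)*239 + 16) - 6663 = (-717/334 + 16) - 6663 = 4627/334 - 6663 = -2220815/334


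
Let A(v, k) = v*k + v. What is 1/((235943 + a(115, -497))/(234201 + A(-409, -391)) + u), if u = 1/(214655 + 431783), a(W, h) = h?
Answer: 84836583806/50733878353 ≈ 1.6722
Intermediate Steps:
A(v, k) = v + k*v (A(v, k) = k*v + v = v + k*v)
u = 1/646438 ≈ 1.5469e-6
1/((235943 + a(115, -497))/(234201 + A(-409, -391)) + u) = 1/((235943 - 497)/(234201 - 409*(1 - 391)) + 1/646438) = 1/(235446/(234201 - 409*(-390)) + 1/646438) = 1/(235446/(234201 + 159510) + 1/646438) = 1/(235446/393711 + 1/646438) = 1/(235446*(1/393711) + 1/646438) = 1/(78482/131237 + 1/646438) = 1/(50733878353/84836583806) = 84836583806/50733878353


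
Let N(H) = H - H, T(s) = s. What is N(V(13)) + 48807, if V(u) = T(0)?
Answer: 48807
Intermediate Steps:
V(u) = 0
N(H) = 0
N(V(13)) + 48807 = 0 + 48807 = 48807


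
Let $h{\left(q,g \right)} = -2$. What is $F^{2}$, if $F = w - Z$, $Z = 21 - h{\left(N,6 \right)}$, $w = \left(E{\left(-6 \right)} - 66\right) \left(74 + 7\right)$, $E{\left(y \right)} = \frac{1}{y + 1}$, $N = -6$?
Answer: $\frac{725009476}{25} \approx 2.9 \cdot 10^{7}$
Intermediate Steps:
$E{\left(y \right)} = \frac{1}{1 + y}$
$w = - \frac{26811}{5}$ ($w = \left(\frac{1}{1 - 6} - 66\right) \left(74 + 7\right) = \left(\frac{1}{-5} - 66\right) 81 = \left(- \frac{1}{5} - 66\right) 81 = \left(- \frac{331}{5}\right) 81 = - \frac{26811}{5} \approx -5362.2$)
$Z = 23$ ($Z = 21 - -2 = 21 + 2 = 23$)
$F = - \frac{26926}{5}$ ($F = - \frac{26811}{5} - 23 = - \frac{26926}{5} \approx -5385.2$)
$F^{2} = \left(- \frac{26926}{5}\right)^{2} = \frac{725009476}{25}$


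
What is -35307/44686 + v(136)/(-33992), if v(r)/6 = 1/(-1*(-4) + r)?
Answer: -42005511069/53163827920 ≈ -0.79011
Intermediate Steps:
v(r) = 6/(4 + r) (v(r) = 6/(-1*(-4) + r) = 6/(4 + r))
-35307/44686 + v(136)/(-33992) = -35307/44686 + (6/(4 + 136))/(-33992) = -35307*1/44686 + (6/140)*(-1/33992) = -35307/44686 + (6*(1/140))*(-1/33992) = -35307/44686 + (3/70)*(-1/33992) = -35307/44686 - 3/2379440 = -42005511069/53163827920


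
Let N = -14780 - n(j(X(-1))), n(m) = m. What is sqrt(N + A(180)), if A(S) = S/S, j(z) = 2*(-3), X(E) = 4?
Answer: I*sqrt(14773) ≈ 121.54*I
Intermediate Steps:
j(z) = -6
A(S) = 1
N = -14774 (N = -14780 - 1*(-6) = -14780 + 6 = -14774)
sqrt(N + A(180)) = sqrt(-14774 + 1) = sqrt(-14773) = I*sqrt(14773)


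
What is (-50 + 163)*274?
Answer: 30962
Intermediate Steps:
(-50 + 163)*274 = 113*274 = 30962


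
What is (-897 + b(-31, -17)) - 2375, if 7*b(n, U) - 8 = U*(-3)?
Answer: -22845/7 ≈ -3263.6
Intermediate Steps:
b(n, U) = 8/7 - 3*U/7 (b(n, U) = 8/7 + (U*(-3))/7 = 8/7 + (-3*U)/7 = 8/7 - 3*U/7)
(-897 + b(-31, -17)) - 2375 = (-897 + (8/7 - 3/7*(-17))) - 2375 = (-897 + (8/7 + 51/7)) - 2375 = (-897 + 59/7) - 2375 = -6220/7 - 2375 = -22845/7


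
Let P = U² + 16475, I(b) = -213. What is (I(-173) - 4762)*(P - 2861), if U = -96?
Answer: -113579250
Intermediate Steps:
P = 25691 (P = (-96)² + 16475 = 9216 + 16475 = 25691)
(I(-173) - 4762)*(P - 2861) = (-213 - 4762)*(25691 - 2861) = -4975*22830 = -113579250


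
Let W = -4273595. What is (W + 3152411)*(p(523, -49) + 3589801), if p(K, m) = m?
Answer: -4024772506368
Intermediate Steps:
(W + 3152411)*(p(523, -49) + 3589801) = (-4273595 + 3152411)*(-49 + 3589801) = -1121184*3589752 = -4024772506368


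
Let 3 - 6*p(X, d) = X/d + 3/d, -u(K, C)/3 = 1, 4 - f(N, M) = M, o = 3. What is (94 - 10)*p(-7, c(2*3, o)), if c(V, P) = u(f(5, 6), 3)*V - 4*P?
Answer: 602/15 ≈ 40.133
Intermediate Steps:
f(N, M) = 4 - M
u(K, C) = -3 (u(K, C) = -3*1 = -3)
c(V, P) = -4*P - 3*V (c(V, P) = -3*V - 4*P = -4*P - 3*V)
p(X, d) = ½ - 1/(2*d) - X/(6*d) (p(X, d) = ½ - (X/d + 3/d)/6 = ½ - (3/d + X/d)/6 = ½ + (-1/(2*d) - X/(6*d)) = ½ - 1/(2*d) - X/(6*d))
(94 - 10)*p(-7, c(2*3, o)) = (94 - 10)*((-3 - 1*(-7) + 3*(-4*3 - 6*3))/(6*(-4*3 - 6*3))) = 84*((-3 + 7 + 3*(-12 - 3*6))/(6*(-12 - 3*6))) = 84*((-3 + 7 + 3*(-12 - 18))/(6*(-12 - 18))) = 84*((⅙)*(-3 + 7 + 3*(-30))/(-30)) = 84*((⅙)*(-1/30)*(-3 + 7 - 90)) = 84*((⅙)*(-1/30)*(-86)) = 84*(43/90) = 602/15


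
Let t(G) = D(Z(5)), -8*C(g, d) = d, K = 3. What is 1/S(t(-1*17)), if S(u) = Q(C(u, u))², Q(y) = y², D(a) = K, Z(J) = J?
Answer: 4096/81 ≈ 50.568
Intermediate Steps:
D(a) = 3
C(g, d) = -d/8
t(G) = 3
S(u) = u⁴/4096 (S(u) = ((-u/8)²)² = (u²/64)² = u⁴/4096)
1/S(t(-1*17)) = 1/((1/4096)*3⁴) = 1/((1/4096)*81) = 1/(81/4096) = 4096/81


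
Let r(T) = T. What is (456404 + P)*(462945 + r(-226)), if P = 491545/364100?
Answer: 15378668445744491/72820 ≈ 2.1119e+11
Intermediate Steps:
P = 98309/72820 (P = 491545*(1/364100) = 98309/72820 ≈ 1.3500)
(456404 + P)*(462945 + r(-226)) = (456404 + 98309/72820)*(462945 - 226) = (33235437589/72820)*462719 = 15378668445744491/72820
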